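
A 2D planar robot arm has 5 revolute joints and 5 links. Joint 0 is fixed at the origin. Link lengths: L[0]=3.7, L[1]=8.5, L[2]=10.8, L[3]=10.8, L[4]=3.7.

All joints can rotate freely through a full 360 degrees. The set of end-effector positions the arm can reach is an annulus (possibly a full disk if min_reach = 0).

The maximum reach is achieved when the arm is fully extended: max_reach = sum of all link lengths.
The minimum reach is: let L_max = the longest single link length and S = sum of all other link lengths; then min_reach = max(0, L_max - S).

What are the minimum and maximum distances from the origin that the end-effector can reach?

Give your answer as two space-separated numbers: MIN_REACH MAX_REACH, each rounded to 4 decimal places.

Link lengths: [3.7, 8.5, 10.8, 10.8, 3.7]
max_reach = 3.7 + 8.5 + 10.8 + 10.8 + 3.7 = 37.5
L_max = max([3.7, 8.5, 10.8, 10.8, 3.7]) = 10.8
S (sum of others) = 37.5 - 10.8 = 26.7
min_reach = max(0, 10.8 - 26.7) = max(0, -15.9) = 0

Answer: 0.0000 37.5000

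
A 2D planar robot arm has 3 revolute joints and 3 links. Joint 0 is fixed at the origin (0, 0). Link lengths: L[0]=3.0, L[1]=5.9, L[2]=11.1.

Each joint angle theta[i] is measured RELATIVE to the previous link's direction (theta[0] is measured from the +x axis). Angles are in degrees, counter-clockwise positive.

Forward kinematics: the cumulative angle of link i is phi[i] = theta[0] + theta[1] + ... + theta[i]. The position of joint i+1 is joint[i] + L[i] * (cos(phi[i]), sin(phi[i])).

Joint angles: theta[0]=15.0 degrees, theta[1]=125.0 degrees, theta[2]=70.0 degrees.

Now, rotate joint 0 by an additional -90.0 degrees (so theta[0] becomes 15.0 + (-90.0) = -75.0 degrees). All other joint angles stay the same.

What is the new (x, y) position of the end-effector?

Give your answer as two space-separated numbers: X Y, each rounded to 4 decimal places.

joint[0] = (0.0000, 0.0000)  (base)
link 0: phi[0] = -75 = -75 deg
  cos(-75 deg) = 0.2588, sin(-75 deg) = -0.9659
  joint[1] = (0.0000, 0.0000) + 3 * (0.2588, -0.9659) = (0.0000 + 0.7765, 0.0000 + -2.8978) = (0.7765, -2.8978)
link 1: phi[1] = -75 + 125 = 50 deg
  cos(50 deg) = 0.6428, sin(50 deg) = 0.7660
  joint[2] = (0.7765, -2.8978) + 5.9 * (0.6428, 0.7660) = (0.7765 + 3.7924, -2.8978 + 4.5197) = (4.5689, 1.6219)
link 2: phi[2] = -75 + 125 + 70 = 120 deg
  cos(120 deg) = -0.5000, sin(120 deg) = 0.8660
  joint[3] = (4.5689, 1.6219) + 11.1 * (-0.5000, 0.8660) = (4.5689 + -5.5500, 1.6219 + 9.6129) = (-0.9811, 11.2348)
End effector: (-0.9811, 11.2348)

Answer: -0.9811 11.2348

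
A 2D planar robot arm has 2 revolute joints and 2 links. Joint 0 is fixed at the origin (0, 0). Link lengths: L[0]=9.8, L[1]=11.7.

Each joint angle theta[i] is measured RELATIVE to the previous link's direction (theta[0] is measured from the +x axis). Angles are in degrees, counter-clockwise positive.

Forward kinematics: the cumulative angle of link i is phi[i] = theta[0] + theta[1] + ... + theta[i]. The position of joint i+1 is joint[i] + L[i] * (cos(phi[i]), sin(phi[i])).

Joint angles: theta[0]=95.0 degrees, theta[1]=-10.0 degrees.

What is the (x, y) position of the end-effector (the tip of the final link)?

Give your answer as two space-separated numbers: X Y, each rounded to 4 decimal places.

joint[0] = (0.0000, 0.0000)  (base)
link 0: phi[0] = 95 = 95 deg
  cos(95 deg) = -0.0872, sin(95 deg) = 0.9962
  joint[1] = (0.0000, 0.0000) + 9.8 * (-0.0872, 0.9962) = (0.0000 + -0.8541, 0.0000 + 9.7627) = (-0.8541, 9.7627)
link 1: phi[1] = 95 + -10 = 85 deg
  cos(85 deg) = 0.0872, sin(85 deg) = 0.9962
  joint[2] = (-0.8541, 9.7627) + 11.7 * (0.0872, 0.9962) = (-0.8541 + 1.0197, 9.7627 + 11.6555) = (0.1656, 21.4182)
End effector: (0.1656, 21.4182)

Answer: 0.1656 21.4182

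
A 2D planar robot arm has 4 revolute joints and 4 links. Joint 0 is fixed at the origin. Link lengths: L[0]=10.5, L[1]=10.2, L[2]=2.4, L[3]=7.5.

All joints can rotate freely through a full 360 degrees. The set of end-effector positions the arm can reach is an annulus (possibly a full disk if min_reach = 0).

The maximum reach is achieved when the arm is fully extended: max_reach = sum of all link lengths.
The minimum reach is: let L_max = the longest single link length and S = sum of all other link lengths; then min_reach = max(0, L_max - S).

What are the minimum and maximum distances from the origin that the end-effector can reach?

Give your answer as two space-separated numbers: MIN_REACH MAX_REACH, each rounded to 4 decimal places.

Answer: 0.0000 30.6000

Derivation:
Link lengths: [10.5, 10.2, 2.4, 7.5]
max_reach = 10.5 + 10.2 + 2.4 + 7.5 = 30.6
L_max = max([10.5, 10.2, 2.4, 7.5]) = 10.5
S (sum of others) = 30.6 - 10.5 = 20.1
min_reach = max(0, 10.5 - 20.1) = max(0, -9.6) = 0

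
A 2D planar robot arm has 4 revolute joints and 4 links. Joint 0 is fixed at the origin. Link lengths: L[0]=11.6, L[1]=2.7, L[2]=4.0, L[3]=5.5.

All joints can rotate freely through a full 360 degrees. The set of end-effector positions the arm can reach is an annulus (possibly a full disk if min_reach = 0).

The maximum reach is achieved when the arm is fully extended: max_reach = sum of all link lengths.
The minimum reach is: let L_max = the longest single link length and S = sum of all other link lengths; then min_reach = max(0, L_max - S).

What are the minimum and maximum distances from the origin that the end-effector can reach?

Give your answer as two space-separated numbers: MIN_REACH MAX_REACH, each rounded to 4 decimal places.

Answer: 0.0000 23.8000

Derivation:
Link lengths: [11.6, 2.7, 4.0, 5.5]
max_reach = 11.6 + 2.7 + 4 + 5.5 = 23.8
L_max = max([11.6, 2.7, 4.0, 5.5]) = 11.6
S (sum of others) = 23.8 - 11.6 = 12.2
min_reach = max(0, 11.6 - 12.2) = max(0, -0.6) = 0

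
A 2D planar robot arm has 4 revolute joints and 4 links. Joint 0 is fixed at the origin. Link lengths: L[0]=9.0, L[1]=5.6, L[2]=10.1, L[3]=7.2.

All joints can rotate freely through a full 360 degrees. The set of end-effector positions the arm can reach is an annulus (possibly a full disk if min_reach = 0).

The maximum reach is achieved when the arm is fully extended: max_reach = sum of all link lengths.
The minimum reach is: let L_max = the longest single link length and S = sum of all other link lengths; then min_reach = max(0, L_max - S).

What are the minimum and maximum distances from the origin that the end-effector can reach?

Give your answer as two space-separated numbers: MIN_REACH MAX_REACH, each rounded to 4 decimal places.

Answer: 0.0000 31.9000

Derivation:
Link lengths: [9.0, 5.6, 10.1, 7.2]
max_reach = 9 + 5.6 + 10.1 + 7.2 = 31.9
L_max = max([9.0, 5.6, 10.1, 7.2]) = 10.1
S (sum of others) = 31.9 - 10.1 = 21.8
min_reach = max(0, 10.1 - 21.8) = max(0, -11.7) = 0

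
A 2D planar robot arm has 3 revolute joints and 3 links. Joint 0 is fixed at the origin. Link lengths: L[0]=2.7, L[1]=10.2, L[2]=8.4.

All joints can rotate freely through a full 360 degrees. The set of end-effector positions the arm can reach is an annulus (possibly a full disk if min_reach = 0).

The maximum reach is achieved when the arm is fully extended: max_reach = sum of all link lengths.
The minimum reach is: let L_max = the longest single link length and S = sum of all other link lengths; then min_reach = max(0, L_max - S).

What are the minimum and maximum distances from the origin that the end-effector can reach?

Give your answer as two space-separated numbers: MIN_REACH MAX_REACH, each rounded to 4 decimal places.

Answer: 0.0000 21.3000

Derivation:
Link lengths: [2.7, 10.2, 8.4]
max_reach = 2.7 + 10.2 + 8.4 = 21.3
L_max = max([2.7, 10.2, 8.4]) = 10.2
S (sum of others) = 21.3 - 10.2 = 11.1
min_reach = max(0, 10.2 - 11.1) = max(0, -0.9) = 0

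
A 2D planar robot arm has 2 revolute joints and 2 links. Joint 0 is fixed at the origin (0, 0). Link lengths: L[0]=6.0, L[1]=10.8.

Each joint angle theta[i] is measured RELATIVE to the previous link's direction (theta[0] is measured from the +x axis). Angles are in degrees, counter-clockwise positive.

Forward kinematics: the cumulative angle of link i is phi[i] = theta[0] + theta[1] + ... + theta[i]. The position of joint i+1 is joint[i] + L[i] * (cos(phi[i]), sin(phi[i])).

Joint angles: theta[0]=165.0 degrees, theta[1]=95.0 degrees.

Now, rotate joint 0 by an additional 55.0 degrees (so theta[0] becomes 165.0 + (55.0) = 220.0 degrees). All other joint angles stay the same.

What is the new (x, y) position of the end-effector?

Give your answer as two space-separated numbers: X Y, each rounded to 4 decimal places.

Answer: 3.0405 -11.4935

Derivation:
joint[0] = (0.0000, 0.0000)  (base)
link 0: phi[0] = 220 = 220 deg
  cos(220 deg) = -0.7660, sin(220 deg) = -0.6428
  joint[1] = (0.0000, 0.0000) + 6 * (-0.7660, -0.6428) = (0.0000 + -4.5963, 0.0000 + -3.8567) = (-4.5963, -3.8567)
link 1: phi[1] = 220 + 95 = 315 deg
  cos(315 deg) = 0.7071, sin(315 deg) = -0.7071
  joint[2] = (-4.5963, -3.8567) + 10.8 * (0.7071, -0.7071) = (-4.5963 + 7.6368, -3.8567 + -7.6368) = (3.0405, -11.4935)
End effector: (3.0405, -11.4935)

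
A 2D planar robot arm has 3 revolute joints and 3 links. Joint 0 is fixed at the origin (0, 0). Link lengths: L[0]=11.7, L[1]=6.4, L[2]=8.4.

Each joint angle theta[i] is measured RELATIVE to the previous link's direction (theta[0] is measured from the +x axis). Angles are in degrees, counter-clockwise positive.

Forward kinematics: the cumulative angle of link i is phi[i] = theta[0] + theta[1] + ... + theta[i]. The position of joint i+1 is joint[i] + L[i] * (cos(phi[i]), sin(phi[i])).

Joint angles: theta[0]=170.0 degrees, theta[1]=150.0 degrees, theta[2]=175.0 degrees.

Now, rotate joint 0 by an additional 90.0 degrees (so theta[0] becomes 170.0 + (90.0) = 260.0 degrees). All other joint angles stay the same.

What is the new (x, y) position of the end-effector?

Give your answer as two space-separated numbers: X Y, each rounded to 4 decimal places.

joint[0] = (0.0000, 0.0000)  (base)
link 0: phi[0] = 260 = 260 deg
  cos(260 deg) = -0.1736, sin(260 deg) = -0.9848
  joint[1] = (0.0000, 0.0000) + 11.7 * (-0.1736, -0.9848) = (0.0000 + -2.0317, 0.0000 + -11.5223) = (-2.0317, -11.5223)
link 1: phi[1] = 260 + 150 = 410 deg
  cos(410 deg) = 0.6428, sin(410 deg) = 0.7660
  joint[2] = (-2.0317, -11.5223) + 6.4 * (0.6428, 0.7660) = (-2.0317 + 4.1138, -11.5223 + 4.9027) = (2.0822, -6.6196)
link 2: phi[2] = 260 + 150 + 175 = 585 deg
  cos(585 deg) = -0.7071, sin(585 deg) = -0.7071
  joint[3] = (2.0822, -6.6196) + 8.4 * (-0.7071, -0.7071) = (2.0822 + -5.9397, -6.6196 + -5.9397) = (-3.8575, -12.5593)
End effector: (-3.8575, -12.5593)

Answer: -3.8575 -12.5593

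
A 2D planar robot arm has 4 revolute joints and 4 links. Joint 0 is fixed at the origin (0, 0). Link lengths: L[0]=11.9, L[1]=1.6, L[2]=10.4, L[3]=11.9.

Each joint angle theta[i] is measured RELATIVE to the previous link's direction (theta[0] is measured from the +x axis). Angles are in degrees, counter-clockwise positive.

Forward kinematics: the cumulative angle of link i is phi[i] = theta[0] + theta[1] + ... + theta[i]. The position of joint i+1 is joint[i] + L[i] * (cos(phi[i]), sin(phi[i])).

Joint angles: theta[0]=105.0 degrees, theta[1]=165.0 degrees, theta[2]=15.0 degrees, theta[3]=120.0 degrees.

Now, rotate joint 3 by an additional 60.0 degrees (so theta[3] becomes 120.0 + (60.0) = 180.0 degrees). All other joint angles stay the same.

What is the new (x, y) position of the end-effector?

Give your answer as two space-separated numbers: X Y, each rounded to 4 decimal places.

joint[0] = (0.0000, 0.0000)  (base)
link 0: phi[0] = 105 = 105 deg
  cos(105 deg) = -0.2588, sin(105 deg) = 0.9659
  joint[1] = (0.0000, 0.0000) + 11.9 * (-0.2588, 0.9659) = (0.0000 + -3.0799, 0.0000 + 11.4945) = (-3.0799, 11.4945)
link 1: phi[1] = 105 + 165 = 270 deg
  cos(270 deg) = -0.0000, sin(270 deg) = -1.0000
  joint[2] = (-3.0799, 11.4945) + 1.6 * (-0.0000, -1.0000) = (-3.0799 + -0.0000, 11.4945 + -1.6000) = (-3.0799, 9.8945)
link 2: phi[2] = 105 + 165 + 15 = 285 deg
  cos(285 deg) = 0.2588, sin(285 deg) = -0.9659
  joint[3] = (-3.0799, 9.8945) + 10.4 * (0.2588, -0.9659) = (-3.0799 + 2.6917, 9.8945 + -10.0456) = (-0.3882, -0.1511)
link 3: phi[3] = 105 + 165 + 15 + 180 = 465 deg
  cos(465 deg) = -0.2588, sin(465 deg) = 0.9659
  joint[4] = (-0.3882, -0.1511) + 11.9 * (-0.2588, 0.9659) = (-0.3882 + -3.0799, -0.1511 + 11.4945) = (-3.4682, 11.3434)
End effector: (-3.4682, 11.3434)

Answer: -3.4682 11.3434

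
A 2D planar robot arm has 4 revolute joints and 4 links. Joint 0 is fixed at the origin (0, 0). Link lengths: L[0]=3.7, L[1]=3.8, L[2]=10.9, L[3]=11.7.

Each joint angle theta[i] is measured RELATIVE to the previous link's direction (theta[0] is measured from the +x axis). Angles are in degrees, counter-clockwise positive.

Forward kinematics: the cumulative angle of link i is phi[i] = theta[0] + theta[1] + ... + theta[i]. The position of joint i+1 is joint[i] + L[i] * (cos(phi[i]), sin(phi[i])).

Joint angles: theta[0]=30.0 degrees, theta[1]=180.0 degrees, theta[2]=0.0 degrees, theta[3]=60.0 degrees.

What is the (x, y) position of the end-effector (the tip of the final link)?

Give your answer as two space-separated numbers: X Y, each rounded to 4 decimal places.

joint[0] = (0.0000, 0.0000)  (base)
link 0: phi[0] = 30 = 30 deg
  cos(30 deg) = 0.8660, sin(30 deg) = 0.5000
  joint[1] = (0.0000, 0.0000) + 3.7 * (0.8660, 0.5000) = (0.0000 + 3.2043, 0.0000 + 1.8500) = (3.2043, 1.8500)
link 1: phi[1] = 30 + 180 = 210 deg
  cos(210 deg) = -0.8660, sin(210 deg) = -0.5000
  joint[2] = (3.2043, 1.8500) + 3.8 * (-0.8660, -0.5000) = (3.2043 + -3.2909, 1.8500 + -1.9000) = (-0.0866, -0.0500)
link 2: phi[2] = 30 + 180 + 0 = 210 deg
  cos(210 deg) = -0.8660, sin(210 deg) = -0.5000
  joint[3] = (-0.0866, -0.0500) + 10.9 * (-0.8660, -0.5000) = (-0.0866 + -9.4397, -0.0500 + -5.4500) = (-9.5263, -5.5000)
link 3: phi[3] = 30 + 180 + 0 + 60 = 270 deg
  cos(270 deg) = -0.0000, sin(270 deg) = -1.0000
  joint[4] = (-9.5263, -5.5000) + 11.7 * (-0.0000, -1.0000) = (-9.5263 + -0.0000, -5.5000 + -11.7000) = (-9.5263, -17.2000)
End effector: (-9.5263, -17.2000)

Answer: -9.5263 -17.2000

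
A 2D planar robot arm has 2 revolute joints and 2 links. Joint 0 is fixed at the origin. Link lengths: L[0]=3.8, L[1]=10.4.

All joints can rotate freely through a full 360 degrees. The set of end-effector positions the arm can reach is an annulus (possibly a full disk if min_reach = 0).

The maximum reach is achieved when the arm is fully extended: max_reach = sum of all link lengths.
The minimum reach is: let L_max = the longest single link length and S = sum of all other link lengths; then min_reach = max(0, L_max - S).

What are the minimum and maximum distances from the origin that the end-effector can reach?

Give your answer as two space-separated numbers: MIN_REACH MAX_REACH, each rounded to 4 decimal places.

Link lengths: [3.8, 10.4]
max_reach = 3.8 + 10.4 = 14.2
L_max = max([3.8, 10.4]) = 10.4
S (sum of others) = 14.2 - 10.4 = 3.8
min_reach = max(0, 10.4 - 3.8) = max(0, 6.6) = 6.6

Answer: 6.6000 14.2000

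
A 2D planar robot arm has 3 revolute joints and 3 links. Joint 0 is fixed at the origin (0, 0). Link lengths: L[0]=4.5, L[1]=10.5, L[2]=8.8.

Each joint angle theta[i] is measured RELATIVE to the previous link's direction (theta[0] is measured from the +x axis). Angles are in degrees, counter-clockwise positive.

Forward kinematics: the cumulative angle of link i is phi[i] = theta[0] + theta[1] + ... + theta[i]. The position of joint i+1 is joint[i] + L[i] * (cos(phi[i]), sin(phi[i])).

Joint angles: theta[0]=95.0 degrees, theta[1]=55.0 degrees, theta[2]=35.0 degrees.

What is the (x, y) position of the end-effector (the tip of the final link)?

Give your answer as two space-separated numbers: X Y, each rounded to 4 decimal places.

Answer: -18.2520 8.9659

Derivation:
joint[0] = (0.0000, 0.0000)  (base)
link 0: phi[0] = 95 = 95 deg
  cos(95 deg) = -0.0872, sin(95 deg) = 0.9962
  joint[1] = (0.0000, 0.0000) + 4.5 * (-0.0872, 0.9962) = (0.0000 + -0.3922, 0.0000 + 4.4829) = (-0.3922, 4.4829)
link 1: phi[1] = 95 + 55 = 150 deg
  cos(150 deg) = -0.8660, sin(150 deg) = 0.5000
  joint[2] = (-0.3922, 4.4829) + 10.5 * (-0.8660, 0.5000) = (-0.3922 + -9.0933, 4.4829 + 5.2500) = (-9.4855, 9.7329)
link 2: phi[2] = 95 + 55 + 35 = 185 deg
  cos(185 deg) = -0.9962, sin(185 deg) = -0.0872
  joint[3] = (-9.4855, 9.7329) + 8.8 * (-0.9962, -0.0872) = (-9.4855 + -8.7665, 9.7329 + -0.7670) = (-18.2520, 8.9659)
End effector: (-18.2520, 8.9659)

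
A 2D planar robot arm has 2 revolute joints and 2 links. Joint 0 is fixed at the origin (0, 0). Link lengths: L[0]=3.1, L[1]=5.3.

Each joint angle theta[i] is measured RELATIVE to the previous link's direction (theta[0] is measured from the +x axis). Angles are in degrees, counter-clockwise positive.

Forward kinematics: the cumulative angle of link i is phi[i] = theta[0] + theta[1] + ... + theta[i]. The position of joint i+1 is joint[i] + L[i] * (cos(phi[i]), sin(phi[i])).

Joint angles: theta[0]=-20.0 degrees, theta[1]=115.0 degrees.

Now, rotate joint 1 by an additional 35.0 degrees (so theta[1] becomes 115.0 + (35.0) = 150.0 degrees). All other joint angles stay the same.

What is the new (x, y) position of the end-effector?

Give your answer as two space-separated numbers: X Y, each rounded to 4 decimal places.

joint[0] = (0.0000, 0.0000)  (base)
link 0: phi[0] = -20 = -20 deg
  cos(-20 deg) = 0.9397, sin(-20 deg) = -0.3420
  joint[1] = (0.0000, 0.0000) + 3.1 * (0.9397, -0.3420) = (0.0000 + 2.9130, 0.0000 + -1.0603) = (2.9130, -1.0603)
link 1: phi[1] = -20 + 150 = 130 deg
  cos(130 deg) = -0.6428, sin(130 deg) = 0.7660
  joint[2] = (2.9130, -1.0603) + 5.3 * (-0.6428, 0.7660) = (2.9130 + -3.4068, -1.0603 + 4.0600) = (-0.4937, 2.9998)
End effector: (-0.4937, 2.9998)

Answer: -0.4937 2.9998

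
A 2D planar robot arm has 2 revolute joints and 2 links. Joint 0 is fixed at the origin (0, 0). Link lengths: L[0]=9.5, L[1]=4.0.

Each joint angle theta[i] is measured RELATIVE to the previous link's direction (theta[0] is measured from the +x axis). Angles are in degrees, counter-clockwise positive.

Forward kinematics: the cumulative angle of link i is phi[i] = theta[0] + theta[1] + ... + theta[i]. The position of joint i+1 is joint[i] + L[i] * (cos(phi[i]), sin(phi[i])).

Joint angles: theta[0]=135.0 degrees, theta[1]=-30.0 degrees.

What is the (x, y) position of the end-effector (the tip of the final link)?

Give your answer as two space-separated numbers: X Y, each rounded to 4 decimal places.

Answer: -7.7528 10.5812

Derivation:
joint[0] = (0.0000, 0.0000)  (base)
link 0: phi[0] = 135 = 135 deg
  cos(135 deg) = -0.7071, sin(135 deg) = 0.7071
  joint[1] = (0.0000, 0.0000) + 9.5 * (-0.7071, 0.7071) = (0.0000 + -6.7175, 0.0000 + 6.7175) = (-6.7175, 6.7175)
link 1: phi[1] = 135 + -30 = 105 deg
  cos(105 deg) = -0.2588, sin(105 deg) = 0.9659
  joint[2] = (-6.7175, 6.7175) + 4 * (-0.2588, 0.9659) = (-6.7175 + -1.0353, 6.7175 + 3.8637) = (-7.7528, 10.5812)
End effector: (-7.7528, 10.5812)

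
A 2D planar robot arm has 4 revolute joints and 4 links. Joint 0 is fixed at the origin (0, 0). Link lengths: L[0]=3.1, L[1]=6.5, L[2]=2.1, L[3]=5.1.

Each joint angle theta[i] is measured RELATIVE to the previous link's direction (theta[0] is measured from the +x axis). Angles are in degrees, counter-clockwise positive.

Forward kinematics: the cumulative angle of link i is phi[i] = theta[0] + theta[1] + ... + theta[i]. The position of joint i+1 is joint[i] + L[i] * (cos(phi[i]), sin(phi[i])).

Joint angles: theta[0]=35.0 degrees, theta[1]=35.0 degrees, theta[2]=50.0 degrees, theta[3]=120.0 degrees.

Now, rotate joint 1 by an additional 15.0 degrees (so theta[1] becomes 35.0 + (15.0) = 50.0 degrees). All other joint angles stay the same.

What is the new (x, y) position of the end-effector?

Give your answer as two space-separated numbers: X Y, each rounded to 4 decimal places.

Answer: 0.3010 4.8121

Derivation:
joint[0] = (0.0000, 0.0000)  (base)
link 0: phi[0] = 35 = 35 deg
  cos(35 deg) = 0.8192, sin(35 deg) = 0.5736
  joint[1] = (0.0000, 0.0000) + 3.1 * (0.8192, 0.5736) = (0.0000 + 2.5394, 0.0000 + 1.7781) = (2.5394, 1.7781)
link 1: phi[1] = 35 + 50 = 85 deg
  cos(85 deg) = 0.0872, sin(85 deg) = 0.9962
  joint[2] = (2.5394, 1.7781) + 6.5 * (0.0872, 0.9962) = (2.5394 + 0.5665, 1.7781 + 6.4753) = (3.1059, 8.2534)
link 2: phi[2] = 35 + 50 + 50 = 135 deg
  cos(135 deg) = -0.7071, sin(135 deg) = 0.7071
  joint[3] = (3.1059, 8.2534) + 2.1 * (-0.7071, 0.7071) = (3.1059 + -1.4849, 8.2534 + 1.4849) = (1.6210, 9.7383)
link 3: phi[3] = 35 + 50 + 50 + 120 = 255 deg
  cos(255 deg) = -0.2588, sin(255 deg) = -0.9659
  joint[4] = (1.6210, 9.7383) + 5.1 * (-0.2588, -0.9659) = (1.6210 + -1.3200, 9.7383 + -4.9262) = (0.3010, 4.8121)
End effector: (0.3010, 4.8121)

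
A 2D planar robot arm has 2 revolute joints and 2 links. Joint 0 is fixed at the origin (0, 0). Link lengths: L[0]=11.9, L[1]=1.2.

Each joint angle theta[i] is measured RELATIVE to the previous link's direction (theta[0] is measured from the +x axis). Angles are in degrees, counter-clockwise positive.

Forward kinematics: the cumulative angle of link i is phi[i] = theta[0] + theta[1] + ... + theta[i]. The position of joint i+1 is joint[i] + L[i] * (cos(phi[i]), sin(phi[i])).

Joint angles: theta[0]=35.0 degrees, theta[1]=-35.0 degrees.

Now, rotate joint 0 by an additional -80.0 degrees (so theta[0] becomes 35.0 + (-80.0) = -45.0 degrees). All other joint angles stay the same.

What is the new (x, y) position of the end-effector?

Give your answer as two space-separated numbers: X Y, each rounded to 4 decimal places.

joint[0] = (0.0000, 0.0000)  (base)
link 0: phi[0] = -45 = -45 deg
  cos(-45 deg) = 0.7071, sin(-45 deg) = -0.7071
  joint[1] = (0.0000, 0.0000) + 11.9 * (0.7071, -0.7071) = (0.0000 + 8.4146, 0.0000 + -8.4146) = (8.4146, -8.4146)
link 1: phi[1] = -45 + -35 = -80 deg
  cos(-80 deg) = 0.1736, sin(-80 deg) = -0.9848
  joint[2] = (8.4146, -8.4146) + 1.2 * (0.1736, -0.9848) = (8.4146 + 0.2084, -8.4146 + -1.1818) = (8.6229, -9.5963)
End effector: (8.6229, -9.5963)

Answer: 8.6229 -9.5963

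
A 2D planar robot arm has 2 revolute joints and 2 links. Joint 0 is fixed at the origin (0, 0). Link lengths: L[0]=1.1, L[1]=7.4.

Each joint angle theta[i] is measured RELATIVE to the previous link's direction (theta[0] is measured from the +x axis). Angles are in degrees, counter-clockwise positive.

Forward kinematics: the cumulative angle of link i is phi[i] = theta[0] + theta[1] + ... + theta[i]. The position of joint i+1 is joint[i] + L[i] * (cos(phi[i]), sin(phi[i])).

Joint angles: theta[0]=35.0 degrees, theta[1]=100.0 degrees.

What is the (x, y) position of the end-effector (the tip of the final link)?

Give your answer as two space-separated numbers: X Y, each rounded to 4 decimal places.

Answer: -4.3315 5.8635

Derivation:
joint[0] = (0.0000, 0.0000)  (base)
link 0: phi[0] = 35 = 35 deg
  cos(35 deg) = 0.8192, sin(35 deg) = 0.5736
  joint[1] = (0.0000, 0.0000) + 1.1 * (0.8192, 0.5736) = (0.0000 + 0.9011, 0.0000 + 0.6309) = (0.9011, 0.6309)
link 1: phi[1] = 35 + 100 = 135 deg
  cos(135 deg) = -0.7071, sin(135 deg) = 0.7071
  joint[2] = (0.9011, 0.6309) + 7.4 * (-0.7071, 0.7071) = (0.9011 + -5.2326, 0.6309 + 5.2326) = (-4.3315, 5.8635)
End effector: (-4.3315, 5.8635)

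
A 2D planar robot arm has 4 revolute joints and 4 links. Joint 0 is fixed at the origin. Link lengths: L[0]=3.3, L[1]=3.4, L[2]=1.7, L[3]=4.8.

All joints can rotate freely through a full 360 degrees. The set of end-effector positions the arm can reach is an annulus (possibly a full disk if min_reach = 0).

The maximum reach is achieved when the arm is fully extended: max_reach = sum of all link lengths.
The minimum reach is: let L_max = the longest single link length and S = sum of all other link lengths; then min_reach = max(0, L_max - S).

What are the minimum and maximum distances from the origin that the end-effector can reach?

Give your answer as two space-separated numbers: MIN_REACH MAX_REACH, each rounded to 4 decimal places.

Answer: 0.0000 13.2000

Derivation:
Link lengths: [3.3, 3.4, 1.7, 4.8]
max_reach = 3.3 + 3.4 + 1.7 + 4.8 = 13.2
L_max = max([3.3, 3.4, 1.7, 4.8]) = 4.8
S (sum of others) = 13.2 - 4.8 = 8.4
min_reach = max(0, 4.8 - 8.4) = max(0, -3.6) = 0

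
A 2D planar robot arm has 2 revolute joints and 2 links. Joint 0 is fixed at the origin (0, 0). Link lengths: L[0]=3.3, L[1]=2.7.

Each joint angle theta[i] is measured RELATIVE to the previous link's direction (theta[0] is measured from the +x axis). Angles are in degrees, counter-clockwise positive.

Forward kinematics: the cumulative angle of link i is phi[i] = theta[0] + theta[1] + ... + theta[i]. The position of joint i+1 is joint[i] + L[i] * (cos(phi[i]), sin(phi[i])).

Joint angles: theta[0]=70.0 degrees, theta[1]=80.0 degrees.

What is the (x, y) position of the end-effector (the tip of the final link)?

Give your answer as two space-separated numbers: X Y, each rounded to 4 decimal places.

joint[0] = (0.0000, 0.0000)  (base)
link 0: phi[0] = 70 = 70 deg
  cos(70 deg) = 0.3420, sin(70 deg) = 0.9397
  joint[1] = (0.0000, 0.0000) + 3.3 * (0.3420, 0.9397) = (0.0000 + 1.1287, 0.0000 + 3.1010) = (1.1287, 3.1010)
link 1: phi[1] = 70 + 80 = 150 deg
  cos(150 deg) = -0.8660, sin(150 deg) = 0.5000
  joint[2] = (1.1287, 3.1010) + 2.7 * (-0.8660, 0.5000) = (1.1287 + -2.3383, 3.1010 + 1.3500) = (-1.2096, 4.4510)
End effector: (-1.2096, 4.4510)

Answer: -1.2096 4.4510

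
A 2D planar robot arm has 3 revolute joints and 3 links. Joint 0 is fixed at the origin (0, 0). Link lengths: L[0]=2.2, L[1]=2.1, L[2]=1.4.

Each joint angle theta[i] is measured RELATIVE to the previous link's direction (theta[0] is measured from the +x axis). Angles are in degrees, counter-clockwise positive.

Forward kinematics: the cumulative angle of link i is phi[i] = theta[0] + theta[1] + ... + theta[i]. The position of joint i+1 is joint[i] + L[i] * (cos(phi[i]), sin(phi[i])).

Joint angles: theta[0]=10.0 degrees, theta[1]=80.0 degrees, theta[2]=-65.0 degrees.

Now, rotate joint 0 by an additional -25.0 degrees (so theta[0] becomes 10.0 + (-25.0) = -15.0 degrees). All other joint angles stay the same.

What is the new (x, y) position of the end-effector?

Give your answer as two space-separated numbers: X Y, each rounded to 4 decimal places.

Answer: 4.4125 1.3338

Derivation:
joint[0] = (0.0000, 0.0000)  (base)
link 0: phi[0] = -15 = -15 deg
  cos(-15 deg) = 0.9659, sin(-15 deg) = -0.2588
  joint[1] = (0.0000, 0.0000) + 2.2 * (0.9659, -0.2588) = (0.0000 + 2.1250, 0.0000 + -0.5694) = (2.1250, -0.5694)
link 1: phi[1] = -15 + 80 = 65 deg
  cos(65 deg) = 0.4226, sin(65 deg) = 0.9063
  joint[2] = (2.1250, -0.5694) + 2.1 * (0.4226, 0.9063) = (2.1250 + 0.8875, -0.5694 + 1.9032) = (3.0125, 1.3338)
link 2: phi[2] = -15 + 80 + -65 = 0 deg
  cos(0 deg) = 1.0000, sin(0 deg) = 0.0000
  joint[3] = (3.0125, 1.3338) + 1.4 * (1.0000, 0.0000) = (3.0125 + 1.4000, 1.3338 + 0.0000) = (4.4125, 1.3338)
End effector: (4.4125, 1.3338)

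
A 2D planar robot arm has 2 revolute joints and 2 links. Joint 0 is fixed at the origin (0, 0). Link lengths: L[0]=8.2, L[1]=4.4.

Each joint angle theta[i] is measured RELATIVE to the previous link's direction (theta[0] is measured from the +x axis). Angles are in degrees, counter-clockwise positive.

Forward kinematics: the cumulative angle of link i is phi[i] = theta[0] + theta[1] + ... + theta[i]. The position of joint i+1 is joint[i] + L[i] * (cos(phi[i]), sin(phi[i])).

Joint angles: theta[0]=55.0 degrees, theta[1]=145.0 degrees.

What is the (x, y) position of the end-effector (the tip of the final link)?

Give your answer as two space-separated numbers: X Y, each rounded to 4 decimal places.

joint[0] = (0.0000, 0.0000)  (base)
link 0: phi[0] = 55 = 55 deg
  cos(55 deg) = 0.5736, sin(55 deg) = 0.8192
  joint[1] = (0.0000, 0.0000) + 8.2 * (0.5736, 0.8192) = (0.0000 + 4.7033, 0.0000 + 6.7170) = (4.7033, 6.7170)
link 1: phi[1] = 55 + 145 = 200 deg
  cos(200 deg) = -0.9397, sin(200 deg) = -0.3420
  joint[2] = (4.7033, 6.7170) + 4.4 * (-0.9397, -0.3420) = (4.7033 + -4.1346, 6.7170 + -1.5049) = (0.5687, 5.2122)
End effector: (0.5687, 5.2122)

Answer: 0.5687 5.2122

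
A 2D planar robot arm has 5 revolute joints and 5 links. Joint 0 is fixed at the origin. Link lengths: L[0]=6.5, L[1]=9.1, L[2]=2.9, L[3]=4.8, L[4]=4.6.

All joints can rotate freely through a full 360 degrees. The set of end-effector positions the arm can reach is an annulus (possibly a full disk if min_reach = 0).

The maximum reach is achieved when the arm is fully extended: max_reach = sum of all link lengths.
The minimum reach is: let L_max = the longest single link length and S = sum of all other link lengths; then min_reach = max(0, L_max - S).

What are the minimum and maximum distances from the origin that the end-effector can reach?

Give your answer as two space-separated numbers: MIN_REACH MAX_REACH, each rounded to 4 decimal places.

Answer: 0.0000 27.9000

Derivation:
Link lengths: [6.5, 9.1, 2.9, 4.8, 4.6]
max_reach = 6.5 + 9.1 + 2.9 + 4.8 + 4.6 = 27.9
L_max = max([6.5, 9.1, 2.9, 4.8, 4.6]) = 9.1
S (sum of others) = 27.9 - 9.1 = 18.8
min_reach = max(0, 9.1 - 18.8) = max(0, -9.7) = 0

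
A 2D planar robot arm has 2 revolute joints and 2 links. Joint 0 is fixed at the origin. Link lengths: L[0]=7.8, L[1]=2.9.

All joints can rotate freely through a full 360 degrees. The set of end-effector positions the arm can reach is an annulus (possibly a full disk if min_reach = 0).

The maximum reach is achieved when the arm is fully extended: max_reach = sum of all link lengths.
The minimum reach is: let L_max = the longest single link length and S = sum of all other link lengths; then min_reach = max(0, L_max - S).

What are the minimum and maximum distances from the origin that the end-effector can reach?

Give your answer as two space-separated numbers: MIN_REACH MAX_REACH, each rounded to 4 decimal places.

Answer: 4.9000 10.7000

Derivation:
Link lengths: [7.8, 2.9]
max_reach = 7.8 + 2.9 = 10.7
L_max = max([7.8, 2.9]) = 7.8
S (sum of others) = 10.7 - 7.8 = 2.9
min_reach = max(0, 7.8 - 2.9) = max(0, 4.9) = 4.9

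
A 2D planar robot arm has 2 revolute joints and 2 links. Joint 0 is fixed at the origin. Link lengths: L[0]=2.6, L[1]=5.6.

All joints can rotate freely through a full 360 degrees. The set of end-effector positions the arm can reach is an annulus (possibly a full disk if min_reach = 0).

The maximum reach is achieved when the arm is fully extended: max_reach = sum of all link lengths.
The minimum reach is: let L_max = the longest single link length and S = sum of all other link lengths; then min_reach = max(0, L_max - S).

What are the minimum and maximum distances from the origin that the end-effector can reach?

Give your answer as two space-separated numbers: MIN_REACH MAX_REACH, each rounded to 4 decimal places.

Answer: 3.0000 8.2000

Derivation:
Link lengths: [2.6, 5.6]
max_reach = 2.6 + 5.6 = 8.2
L_max = max([2.6, 5.6]) = 5.6
S (sum of others) = 8.2 - 5.6 = 2.6
min_reach = max(0, 5.6 - 2.6) = max(0, 3) = 3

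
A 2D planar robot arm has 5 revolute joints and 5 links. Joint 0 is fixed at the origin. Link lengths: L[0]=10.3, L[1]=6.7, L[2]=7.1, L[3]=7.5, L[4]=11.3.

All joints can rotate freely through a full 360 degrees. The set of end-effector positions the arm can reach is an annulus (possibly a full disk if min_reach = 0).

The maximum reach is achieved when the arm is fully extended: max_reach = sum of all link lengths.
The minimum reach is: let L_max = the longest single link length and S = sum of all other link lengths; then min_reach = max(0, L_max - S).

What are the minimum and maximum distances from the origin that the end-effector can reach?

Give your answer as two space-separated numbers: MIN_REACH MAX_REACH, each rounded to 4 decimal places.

Link lengths: [10.3, 6.7, 7.1, 7.5, 11.3]
max_reach = 10.3 + 6.7 + 7.1 + 7.5 + 11.3 = 42.9
L_max = max([10.3, 6.7, 7.1, 7.5, 11.3]) = 11.3
S (sum of others) = 42.9 - 11.3 = 31.6
min_reach = max(0, 11.3 - 31.6) = max(0, -20.3) = 0

Answer: 0.0000 42.9000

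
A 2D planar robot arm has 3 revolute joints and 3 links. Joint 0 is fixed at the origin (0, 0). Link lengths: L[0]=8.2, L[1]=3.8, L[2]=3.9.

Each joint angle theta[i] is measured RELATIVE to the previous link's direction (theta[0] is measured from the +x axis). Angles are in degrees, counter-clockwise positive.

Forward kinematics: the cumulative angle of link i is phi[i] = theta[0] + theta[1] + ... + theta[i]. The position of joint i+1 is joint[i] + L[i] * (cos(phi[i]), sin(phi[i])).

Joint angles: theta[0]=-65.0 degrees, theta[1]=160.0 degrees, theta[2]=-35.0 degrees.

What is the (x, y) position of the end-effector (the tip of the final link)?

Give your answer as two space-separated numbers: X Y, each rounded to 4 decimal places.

Answer: 5.0843 -0.2687

Derivation:
joint[0] = (0.0000, 0.0000)  (base)
link 0: phi[0] = -65 = -65 deg
  cos(-65 deg) = 0.4226, sin(-65 deg) = -0.9063
  joint[1] = (0.0000, 0.0000) + 8.2 * (0.4226, -0.9063) = (0.0000 + 3.4655, 0.0000 + -7.4317) = (3.4655, -7.4317)
link 1: phi[1] = -65 + 160 = 95 deg
  cos(95 deg) = -0.0872, sin(95 deg) = 0.9962
  joint[2] = (3.4655, -7.4317) + 3.8 * (-0.0872, 0.9962) = (3.4655 + -0.3312, -7.4317 + 3.7855) = (3.1343, -3.6462)
link 2: phi[2] = -65 + 160 + -35 = 60 deg
  cos(60 deg) = 0.5000, sin(60 deg) = 0.8660
  joint[3] = (3.1343, -3.6462) + 3.9 * (0.5000, 0.8660) = (3.1343 + 1.9500, -3.6462 + 3.3775) = (5.0843, -0.2687)
End effector: (5.0843, -0.2687)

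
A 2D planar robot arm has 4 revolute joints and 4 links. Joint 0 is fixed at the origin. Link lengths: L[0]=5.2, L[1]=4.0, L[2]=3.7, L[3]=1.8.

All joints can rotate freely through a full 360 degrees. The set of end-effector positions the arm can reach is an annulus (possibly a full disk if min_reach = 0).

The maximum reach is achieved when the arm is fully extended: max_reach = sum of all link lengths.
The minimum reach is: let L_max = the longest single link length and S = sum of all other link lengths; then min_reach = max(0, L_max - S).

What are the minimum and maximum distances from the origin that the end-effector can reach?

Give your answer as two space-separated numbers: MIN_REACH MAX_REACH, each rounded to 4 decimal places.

Answer: 0.0000 14.7000

Derivation:
Link lengths: [5.2, 4.0, 3.7, 1.8]
max_reach = 5.2 + 4 + 3.7 + 1.8 = 14.7
L_max = max([5.2, 4.0, 3.7, 1.8]) = 5.2
S (sum of others) = 14.7 - 5.2 = 9.5
min_reach = max(0, 5.2 - 9.5) = max(0, -4.3) = 0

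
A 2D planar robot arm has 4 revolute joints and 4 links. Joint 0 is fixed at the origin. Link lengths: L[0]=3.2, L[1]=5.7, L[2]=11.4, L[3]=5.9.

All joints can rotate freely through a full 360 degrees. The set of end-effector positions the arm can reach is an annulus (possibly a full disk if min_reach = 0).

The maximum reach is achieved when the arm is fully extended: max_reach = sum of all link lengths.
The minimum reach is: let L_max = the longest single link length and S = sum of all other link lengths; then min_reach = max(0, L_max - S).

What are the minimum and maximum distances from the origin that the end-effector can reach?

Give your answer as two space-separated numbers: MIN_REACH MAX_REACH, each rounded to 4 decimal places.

Link lengths: [3.2, 5.7, 11.4, 5.9]
max_reach = 3.2 + 5.7 + 11.4 + 5.9 = 26.2
L_max = max([3.2, 5.7, 11.4, 5.9]) = 11.4
S (sum of others) = 26.2 - 11.4 = 14.8
min_reach = max(0, 11.4 - 14.8) = max(0, -3.4) = 0

Answer: 0.0000 26.2000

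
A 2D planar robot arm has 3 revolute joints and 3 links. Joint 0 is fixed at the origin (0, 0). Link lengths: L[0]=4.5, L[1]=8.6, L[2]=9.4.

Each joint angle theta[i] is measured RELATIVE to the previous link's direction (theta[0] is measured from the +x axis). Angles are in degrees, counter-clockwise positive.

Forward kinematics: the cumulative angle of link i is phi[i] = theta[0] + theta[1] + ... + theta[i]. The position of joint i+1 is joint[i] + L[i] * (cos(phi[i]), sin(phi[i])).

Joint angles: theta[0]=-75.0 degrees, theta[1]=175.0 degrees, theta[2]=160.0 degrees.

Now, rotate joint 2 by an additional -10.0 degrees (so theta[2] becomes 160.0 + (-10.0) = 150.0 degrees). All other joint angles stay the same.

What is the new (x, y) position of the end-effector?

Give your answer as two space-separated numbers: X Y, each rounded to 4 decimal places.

Answer: -3.5437 -4.7104

Derivation:
joint[0] = (0.0000, 0.0000)  (base)
link 0: phi[0] = -75 = -75 deg
  cos(-75 deg) = 0.2588, sin(-75 deg) = -0.9659
  joint[1] = (0.0000, 0.0000) + 4.5 * (0.2588, -0.9659) = (0.0000 + 1.1647, 0.0000 + -4.3467) = (1.1647, -4.3467)
link 1: phi[1] = -75 + 175 = 100 deg
  cos(100 deg) = -0.1736, sin(100 deg) = 0.9848
  joint[2] = (1.1647, -4.3467) + 8.6 * (-0.1736, 0.9848) = (1.1647 + -1.4934, -4.3467 + 8.4693) = (-0.3287, 4.1227)
link 2: phi[2] = -75 + 175 + 150 = 250 deg
  cos(250 deg) = -0.3420, sin(250 deg) = -0.9397
  joint[3] = (-0.3287, 4.1227) + 9.4 * (-0.3420, -0.9397) = (-0.3287 + -3.2150, 4.1227 + -8.8331) = (-3.5437, -4.7104)
End effector: (-3.5437, -4.7104)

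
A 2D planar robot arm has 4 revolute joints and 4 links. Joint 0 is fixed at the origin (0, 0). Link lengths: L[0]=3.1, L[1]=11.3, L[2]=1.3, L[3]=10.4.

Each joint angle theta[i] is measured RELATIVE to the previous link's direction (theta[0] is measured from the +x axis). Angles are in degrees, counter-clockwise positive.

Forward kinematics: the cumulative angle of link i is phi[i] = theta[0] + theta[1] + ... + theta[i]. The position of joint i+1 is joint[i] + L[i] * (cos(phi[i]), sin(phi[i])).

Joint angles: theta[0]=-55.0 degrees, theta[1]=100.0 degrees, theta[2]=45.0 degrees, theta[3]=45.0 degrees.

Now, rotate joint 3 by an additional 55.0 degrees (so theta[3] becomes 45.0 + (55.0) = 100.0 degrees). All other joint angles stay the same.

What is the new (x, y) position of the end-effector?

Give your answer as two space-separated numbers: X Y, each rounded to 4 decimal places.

joint[0] = (0.0000, 0.0000)  (base)
link 0: phi[0] = -55 = -55 deg
  cos(-55 deg) = 0.5736, sin(-55 deg) = -0.8192
  joint[1] = (0.0000, 0.0000) + 3.1 * (0.5736, -0.8192) = (0.0000 + 1.7781, 0.0000 + -2.5394) = (1.7781, -2.5394)
link 1: phi[1] = -55 + 100 = 45 deg
  cos(45 deg) = 0.7071, sin(45 deg) = 0.7071
  joint[2] = (1.7781, -2.5394) + 11.3 * (0.7071, 0.7071) = (1.7781 + 7.9903, -2.5394 + 7.9903) = (9.7684, 5.4509)
link 2: phi[2] = -55 + 100 + 45 = 90 deg
  cos(90 deg) = 0.0000, sin(90 deg) = 1.0000
  joint[3] = (9.7684, 5.4509) + 1.3 * (0.0000, 1.0000) = (9.7684 + 0.0000, 5.4509 + 1.3000) = (9.7684, 6.7509)
link 3: phi[3] = -55 + 100 + 45 + 100 = 190 deg
  cos(190 deg) = -0.9848, sin(190 deg) = -0.1736
  joint[4] = (9.7684, 6.7509) + 10.4 * (-0.9848, -0.1736) = (9.7684 + -10.2420, 6.7509 + -1.8059) = (-0.4736, 4.9450)
End effector: (-0.4736, 4.9450)

Answer: -0.4736 4.9450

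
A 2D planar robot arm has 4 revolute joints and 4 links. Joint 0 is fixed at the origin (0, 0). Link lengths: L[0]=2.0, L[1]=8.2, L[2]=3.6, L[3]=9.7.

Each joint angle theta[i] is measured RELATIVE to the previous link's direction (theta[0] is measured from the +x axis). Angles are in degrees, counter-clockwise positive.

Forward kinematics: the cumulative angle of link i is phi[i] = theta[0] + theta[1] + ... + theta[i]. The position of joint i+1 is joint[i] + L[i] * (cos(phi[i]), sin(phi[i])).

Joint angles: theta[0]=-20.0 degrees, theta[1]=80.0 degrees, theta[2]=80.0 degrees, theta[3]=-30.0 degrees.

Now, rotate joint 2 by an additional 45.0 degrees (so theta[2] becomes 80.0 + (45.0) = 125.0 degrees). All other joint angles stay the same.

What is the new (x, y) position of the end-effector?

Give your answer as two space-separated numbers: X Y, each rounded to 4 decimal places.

Answer: -6.3981 10.2030

Derivation:
joint[0] = (0.0000, 0.0000)  (base)
link 0: phi[0] = -20 = -20 deg
  cos(-20 deg) = 0.9397, sin(-20 deg) = -0.3420
  joint[1] = (0.0000, 0.0000) + 2 * (0.9397, -0.3420) = (0.0000 + 1.8794, 0.0000 + -0.6840) = (1.8794, -0.6840)
link 1: phi[1] = -20 + 80 = 60 deg
  cos(60 deg) = 0.5000, sin(60 deg) = 0.8660
  joint[2] = (1.8794, -0.6840) + 8.2 * (0.5000, 0.8660) = (1.8794 + 4.1000, -0.6840 + 7.1014) = (5.9794, 6.4174)
link 2: phi[2] = -20 + 80 + 125 = 185 deg
  cos(185 deg) = -0.9962, sin(185 deg) = -0.0872
  joint[3] = (5.9794, 6.4174) + 3.6 * (-0.9962, -0.0872) = (5.9794 + -3.5863, 6.4174 + -0.3138) = (2.3931, 6.1036)
link 3: phi[3] = -20 + 80 + 125 + -30 = 155 deg
  cos(155 deg) = -0.9063, sin(155 deg) = 0.4226
  joint[4] = (2.3931, 6.1036) + 9.7 * (-0.9063, 0.4226) = (2.3931 + -8.7912, 6.1036 + 4.0994) = (-6.3981, 10.2030)
End effector: (-6.3981, 10.2030)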